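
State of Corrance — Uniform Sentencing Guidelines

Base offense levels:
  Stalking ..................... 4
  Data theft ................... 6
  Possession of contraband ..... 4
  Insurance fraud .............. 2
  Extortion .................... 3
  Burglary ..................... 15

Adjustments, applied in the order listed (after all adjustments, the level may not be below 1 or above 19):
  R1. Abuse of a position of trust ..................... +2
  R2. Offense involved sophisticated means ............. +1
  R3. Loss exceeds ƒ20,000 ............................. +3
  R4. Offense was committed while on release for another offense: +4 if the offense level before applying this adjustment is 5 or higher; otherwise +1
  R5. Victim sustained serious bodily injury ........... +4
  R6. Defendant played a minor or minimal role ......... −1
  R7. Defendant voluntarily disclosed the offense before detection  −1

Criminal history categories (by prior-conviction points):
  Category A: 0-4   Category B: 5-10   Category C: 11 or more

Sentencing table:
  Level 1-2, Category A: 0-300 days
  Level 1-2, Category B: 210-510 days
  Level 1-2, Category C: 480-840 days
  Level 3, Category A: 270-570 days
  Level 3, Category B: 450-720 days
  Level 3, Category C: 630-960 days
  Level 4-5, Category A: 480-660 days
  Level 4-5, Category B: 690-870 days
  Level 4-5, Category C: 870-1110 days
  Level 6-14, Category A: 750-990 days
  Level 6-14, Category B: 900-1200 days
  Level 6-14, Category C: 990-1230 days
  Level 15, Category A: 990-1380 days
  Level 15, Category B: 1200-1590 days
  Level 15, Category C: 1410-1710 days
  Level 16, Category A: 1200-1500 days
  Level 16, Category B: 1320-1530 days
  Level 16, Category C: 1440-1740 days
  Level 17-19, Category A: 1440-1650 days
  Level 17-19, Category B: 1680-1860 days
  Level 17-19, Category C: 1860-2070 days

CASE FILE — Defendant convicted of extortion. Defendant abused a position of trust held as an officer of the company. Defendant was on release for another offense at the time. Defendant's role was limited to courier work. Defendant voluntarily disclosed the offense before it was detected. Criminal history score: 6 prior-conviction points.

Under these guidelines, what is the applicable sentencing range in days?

Base offense level for extortion: 3.
R1 applies: 3 + 2 = 5.
R4 applies (level before this adjustment is 5 ≥ 5, so +4): 5 + 4 = 9.
R5 does not apply.
R6 applies: 9 − 1 = 8.
R7 applies: 8 − 1 = 7.
Final offense level: 7.
Criminal history: 6 prior points → Category B (5-10).
Level 7 falls in the 6-14 band.
Grid: Level 6-14 × Category B = 900-1200 days.

900-1200 days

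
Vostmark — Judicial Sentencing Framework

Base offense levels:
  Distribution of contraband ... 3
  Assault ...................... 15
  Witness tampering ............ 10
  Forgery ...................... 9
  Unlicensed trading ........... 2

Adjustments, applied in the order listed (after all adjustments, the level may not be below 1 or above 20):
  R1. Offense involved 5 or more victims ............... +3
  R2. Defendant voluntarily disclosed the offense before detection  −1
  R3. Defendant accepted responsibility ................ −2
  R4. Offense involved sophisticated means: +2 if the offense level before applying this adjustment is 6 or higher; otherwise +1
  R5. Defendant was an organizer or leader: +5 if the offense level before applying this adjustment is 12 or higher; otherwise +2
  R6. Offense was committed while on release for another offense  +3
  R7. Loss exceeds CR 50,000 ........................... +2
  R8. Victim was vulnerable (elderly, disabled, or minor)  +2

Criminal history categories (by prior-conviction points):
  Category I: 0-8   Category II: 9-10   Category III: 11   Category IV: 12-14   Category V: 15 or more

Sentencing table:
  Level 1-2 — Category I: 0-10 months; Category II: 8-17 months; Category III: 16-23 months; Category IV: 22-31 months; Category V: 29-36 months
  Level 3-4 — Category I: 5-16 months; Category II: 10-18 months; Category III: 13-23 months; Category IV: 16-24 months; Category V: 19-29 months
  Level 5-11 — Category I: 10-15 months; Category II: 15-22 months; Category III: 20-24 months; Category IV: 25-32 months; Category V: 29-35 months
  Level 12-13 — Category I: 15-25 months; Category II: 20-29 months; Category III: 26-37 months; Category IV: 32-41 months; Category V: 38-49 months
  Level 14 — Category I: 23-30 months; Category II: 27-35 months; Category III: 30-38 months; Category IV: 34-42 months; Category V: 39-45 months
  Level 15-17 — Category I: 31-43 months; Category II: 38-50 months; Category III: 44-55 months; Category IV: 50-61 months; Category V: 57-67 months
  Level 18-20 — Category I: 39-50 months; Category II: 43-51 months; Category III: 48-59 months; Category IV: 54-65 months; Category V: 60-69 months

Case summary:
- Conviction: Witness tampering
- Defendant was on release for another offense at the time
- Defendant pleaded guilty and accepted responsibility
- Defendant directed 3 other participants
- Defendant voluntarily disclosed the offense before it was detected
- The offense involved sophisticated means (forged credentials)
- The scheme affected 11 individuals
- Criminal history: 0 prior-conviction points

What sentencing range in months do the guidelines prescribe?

39-50 months

Base offense level for witness tampering: 10.
R1 applies: 10 + 3 = 13.
R2 applies: 13 − 1 = 12.
R3 applies: 12 − 2 = 10.
R4 applies (level before this adjustment is 10 ≥ 6, so +2): 10 + 2 = 12.
R5 applies (level before this adjustment is 12 ≥ 12, so +5): 12 + 5 = 17.
R6 applies: 17 + 3 = 20.
R7 does not apply.
Final offense level: 20.
Criminal history: 0 prior points → Category I (0-8).
Level 20 falls in the 18-20 band.
Grid: Level 18-20 × Category I = 39-50 months.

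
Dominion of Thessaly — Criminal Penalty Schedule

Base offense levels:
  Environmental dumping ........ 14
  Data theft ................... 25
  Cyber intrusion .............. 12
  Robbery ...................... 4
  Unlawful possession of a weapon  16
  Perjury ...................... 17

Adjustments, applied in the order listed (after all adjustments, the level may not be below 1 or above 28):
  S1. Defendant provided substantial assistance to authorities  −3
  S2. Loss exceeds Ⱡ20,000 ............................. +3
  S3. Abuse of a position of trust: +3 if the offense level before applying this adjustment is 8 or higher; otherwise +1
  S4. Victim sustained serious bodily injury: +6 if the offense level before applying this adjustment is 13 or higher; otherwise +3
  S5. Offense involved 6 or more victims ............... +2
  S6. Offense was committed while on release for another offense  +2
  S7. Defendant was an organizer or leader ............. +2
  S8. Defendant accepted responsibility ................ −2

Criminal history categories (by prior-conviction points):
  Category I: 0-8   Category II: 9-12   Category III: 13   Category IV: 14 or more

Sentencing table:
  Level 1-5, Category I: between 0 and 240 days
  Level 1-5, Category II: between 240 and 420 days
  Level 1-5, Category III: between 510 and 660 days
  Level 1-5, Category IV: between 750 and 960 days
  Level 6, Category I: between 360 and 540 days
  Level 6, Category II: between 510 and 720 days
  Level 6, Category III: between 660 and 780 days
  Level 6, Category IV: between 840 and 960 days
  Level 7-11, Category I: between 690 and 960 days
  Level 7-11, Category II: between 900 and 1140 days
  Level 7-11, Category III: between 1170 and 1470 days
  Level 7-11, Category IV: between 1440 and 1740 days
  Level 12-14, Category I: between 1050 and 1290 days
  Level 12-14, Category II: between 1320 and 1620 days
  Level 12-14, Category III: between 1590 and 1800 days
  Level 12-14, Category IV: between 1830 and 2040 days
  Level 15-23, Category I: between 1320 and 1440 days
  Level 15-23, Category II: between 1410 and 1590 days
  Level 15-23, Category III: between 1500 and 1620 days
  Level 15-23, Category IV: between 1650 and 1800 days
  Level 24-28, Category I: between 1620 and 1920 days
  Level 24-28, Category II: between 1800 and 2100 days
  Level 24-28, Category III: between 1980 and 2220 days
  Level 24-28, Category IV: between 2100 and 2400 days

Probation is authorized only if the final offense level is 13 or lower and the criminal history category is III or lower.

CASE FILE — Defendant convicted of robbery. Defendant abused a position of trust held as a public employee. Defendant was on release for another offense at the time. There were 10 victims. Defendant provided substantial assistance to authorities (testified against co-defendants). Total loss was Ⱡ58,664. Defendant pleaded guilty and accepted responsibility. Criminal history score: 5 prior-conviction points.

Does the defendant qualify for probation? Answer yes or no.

Base offense level for robbery: 4.
S1 applies: 4 − 3 = 1.
S2 applies: 1 + 3 = 4.
S3 applies (level before this adjustment is 4 < 8, so +1): 4 + 1 = 5.
S5 applies: 5 + 2 = 7.
S6 applies: 7 + 2 = 9.
S8 applies: 9 − 2 = 7.
Final offense level: 7.
Criminal history: 5 prior points → Category I (0-8).
Level 7 falls in the 7-11 band.
Grid: Level 7-11 × Category I = 690-960 days.
Probation check: level 7 ≤ 13 and category I ≤ III → eligible.

Yes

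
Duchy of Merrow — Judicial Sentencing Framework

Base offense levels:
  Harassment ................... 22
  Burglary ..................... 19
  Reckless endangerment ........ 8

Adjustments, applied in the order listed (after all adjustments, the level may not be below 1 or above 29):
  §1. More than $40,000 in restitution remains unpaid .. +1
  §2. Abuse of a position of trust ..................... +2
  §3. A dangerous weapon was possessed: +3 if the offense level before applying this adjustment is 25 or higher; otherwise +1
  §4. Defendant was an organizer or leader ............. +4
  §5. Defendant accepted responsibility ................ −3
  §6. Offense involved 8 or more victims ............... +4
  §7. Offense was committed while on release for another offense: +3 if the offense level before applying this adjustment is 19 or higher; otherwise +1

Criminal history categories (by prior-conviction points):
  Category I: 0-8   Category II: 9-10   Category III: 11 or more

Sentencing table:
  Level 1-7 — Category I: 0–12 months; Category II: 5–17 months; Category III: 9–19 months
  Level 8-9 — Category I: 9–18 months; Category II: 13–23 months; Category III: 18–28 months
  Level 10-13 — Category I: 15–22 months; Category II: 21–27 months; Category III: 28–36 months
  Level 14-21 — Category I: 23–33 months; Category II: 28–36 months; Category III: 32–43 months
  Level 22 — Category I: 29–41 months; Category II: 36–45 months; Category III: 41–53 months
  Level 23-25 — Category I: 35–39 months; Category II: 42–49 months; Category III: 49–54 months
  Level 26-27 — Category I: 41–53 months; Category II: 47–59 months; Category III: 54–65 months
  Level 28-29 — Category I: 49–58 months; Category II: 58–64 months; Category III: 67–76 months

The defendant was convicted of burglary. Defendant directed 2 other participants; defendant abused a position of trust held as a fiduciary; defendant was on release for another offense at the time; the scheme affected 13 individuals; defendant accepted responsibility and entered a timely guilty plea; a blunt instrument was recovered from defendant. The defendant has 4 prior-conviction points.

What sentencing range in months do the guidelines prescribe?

Base offense level for burglary: 19.
§2 applies: 19 + 2 = 21.
§3 applies (level before this adjustment is 21 < 25, so +1): 21 + 1 = 22.
§4 applies: 22 + 4 = 26.
§5 applies: 26 − 3 = 23.
§6 applies: 23 + 4 = 27.
§7 applies (level before this adjustment is 27 ≥ 19, so +3): 27 + 3 = 30.
Level 30 exceeds the maximum of 29; capped at 29.
Final offense level: 29.
Criminal history: 4 prior points → Category I (0-8).
Level 29 falls in the 28-29 band.
Grid: Level 28-29 × Category I = 49-58 months.

49-58 months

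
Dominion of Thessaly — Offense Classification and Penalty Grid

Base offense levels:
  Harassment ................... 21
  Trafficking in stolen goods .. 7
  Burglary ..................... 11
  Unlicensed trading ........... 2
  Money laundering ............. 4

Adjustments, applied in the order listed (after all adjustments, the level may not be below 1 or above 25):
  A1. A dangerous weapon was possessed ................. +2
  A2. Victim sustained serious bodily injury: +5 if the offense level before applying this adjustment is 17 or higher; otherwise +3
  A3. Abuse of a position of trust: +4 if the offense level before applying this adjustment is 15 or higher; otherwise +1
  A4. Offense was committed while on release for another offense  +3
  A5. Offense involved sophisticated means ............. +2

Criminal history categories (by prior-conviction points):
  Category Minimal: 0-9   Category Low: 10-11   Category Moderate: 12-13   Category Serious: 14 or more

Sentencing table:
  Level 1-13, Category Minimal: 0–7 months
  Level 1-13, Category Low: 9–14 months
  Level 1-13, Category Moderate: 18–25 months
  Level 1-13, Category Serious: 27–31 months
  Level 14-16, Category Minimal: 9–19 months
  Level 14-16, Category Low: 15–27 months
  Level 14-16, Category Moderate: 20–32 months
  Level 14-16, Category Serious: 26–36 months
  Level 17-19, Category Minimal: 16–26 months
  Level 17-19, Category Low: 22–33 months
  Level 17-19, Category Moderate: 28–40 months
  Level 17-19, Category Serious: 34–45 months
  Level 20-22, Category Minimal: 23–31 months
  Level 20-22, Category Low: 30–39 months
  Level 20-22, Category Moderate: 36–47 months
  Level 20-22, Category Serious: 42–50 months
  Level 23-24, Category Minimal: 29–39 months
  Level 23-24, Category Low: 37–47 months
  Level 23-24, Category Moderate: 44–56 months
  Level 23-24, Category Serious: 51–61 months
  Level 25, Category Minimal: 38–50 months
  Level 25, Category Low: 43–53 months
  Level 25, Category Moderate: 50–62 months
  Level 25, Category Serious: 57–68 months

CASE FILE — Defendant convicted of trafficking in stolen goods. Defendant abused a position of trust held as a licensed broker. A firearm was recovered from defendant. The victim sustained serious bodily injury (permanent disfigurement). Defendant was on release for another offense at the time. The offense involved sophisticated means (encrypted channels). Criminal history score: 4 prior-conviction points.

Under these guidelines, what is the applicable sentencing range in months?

Base offense level for trafficking in stolen goods: 7.
A1 applies: 7 + 2 = 9.
A2 applies (level before this adjustment is 9 < 17, so +3): 9 + 3 = 12.
A3 applies (level before this adjustment is 12 < 15, so +1): 12 + 1 = 13.
A4 applies: 13 + 3 = 16.
A5 applies: 16 + 2 = 18.
Final offense level: 18.
Criminal history: 4 prior points → Category Minimal (0-9).
Level 18 falls in the 17-19 band.
Grid: Level 17-19 × Category Minimal = 16-26 months.

16-26 months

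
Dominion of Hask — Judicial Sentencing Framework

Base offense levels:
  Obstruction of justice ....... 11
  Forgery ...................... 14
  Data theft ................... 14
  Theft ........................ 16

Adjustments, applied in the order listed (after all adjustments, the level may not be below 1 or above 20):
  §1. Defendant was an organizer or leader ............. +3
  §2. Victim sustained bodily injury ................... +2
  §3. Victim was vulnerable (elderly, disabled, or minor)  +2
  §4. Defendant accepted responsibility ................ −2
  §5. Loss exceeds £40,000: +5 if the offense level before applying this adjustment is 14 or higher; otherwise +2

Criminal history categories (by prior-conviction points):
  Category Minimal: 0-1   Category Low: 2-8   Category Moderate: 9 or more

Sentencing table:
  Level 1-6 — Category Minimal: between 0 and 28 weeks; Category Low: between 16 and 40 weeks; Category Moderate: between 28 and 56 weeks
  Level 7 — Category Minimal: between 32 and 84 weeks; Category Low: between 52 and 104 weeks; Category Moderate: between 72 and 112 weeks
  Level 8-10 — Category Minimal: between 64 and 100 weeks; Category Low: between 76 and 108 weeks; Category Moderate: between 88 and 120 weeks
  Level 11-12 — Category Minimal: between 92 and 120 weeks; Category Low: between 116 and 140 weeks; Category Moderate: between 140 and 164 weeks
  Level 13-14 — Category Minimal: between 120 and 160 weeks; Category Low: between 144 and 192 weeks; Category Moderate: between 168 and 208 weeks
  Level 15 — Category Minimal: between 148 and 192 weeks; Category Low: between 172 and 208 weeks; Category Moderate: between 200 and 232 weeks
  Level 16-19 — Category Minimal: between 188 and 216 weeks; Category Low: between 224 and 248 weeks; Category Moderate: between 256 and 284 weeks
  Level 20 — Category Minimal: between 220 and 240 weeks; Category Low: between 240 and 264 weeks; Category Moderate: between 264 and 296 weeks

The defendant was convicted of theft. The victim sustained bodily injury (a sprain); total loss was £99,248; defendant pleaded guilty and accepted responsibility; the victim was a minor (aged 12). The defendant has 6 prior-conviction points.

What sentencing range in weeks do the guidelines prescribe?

Base offense level for theft: 16.
§2 applies: 16 + 2 = 18.
§3 applies: 18 + 2 = 20.
§4 applies: 20 − 2 = 18.
§5 applies (level before this adjustment is 18 ≥ 14, so +5): 18 + 5 = 23.
Level 23 exceeds the maximum of 20; capped at 20.
Final offense level: 20.
Criminal history: 6 prior points → Category Low (2-8).
Level 20 falls in the 20 band.
Grid: Level 20 × Category Low = 240-264 weeks.

240-264 weeks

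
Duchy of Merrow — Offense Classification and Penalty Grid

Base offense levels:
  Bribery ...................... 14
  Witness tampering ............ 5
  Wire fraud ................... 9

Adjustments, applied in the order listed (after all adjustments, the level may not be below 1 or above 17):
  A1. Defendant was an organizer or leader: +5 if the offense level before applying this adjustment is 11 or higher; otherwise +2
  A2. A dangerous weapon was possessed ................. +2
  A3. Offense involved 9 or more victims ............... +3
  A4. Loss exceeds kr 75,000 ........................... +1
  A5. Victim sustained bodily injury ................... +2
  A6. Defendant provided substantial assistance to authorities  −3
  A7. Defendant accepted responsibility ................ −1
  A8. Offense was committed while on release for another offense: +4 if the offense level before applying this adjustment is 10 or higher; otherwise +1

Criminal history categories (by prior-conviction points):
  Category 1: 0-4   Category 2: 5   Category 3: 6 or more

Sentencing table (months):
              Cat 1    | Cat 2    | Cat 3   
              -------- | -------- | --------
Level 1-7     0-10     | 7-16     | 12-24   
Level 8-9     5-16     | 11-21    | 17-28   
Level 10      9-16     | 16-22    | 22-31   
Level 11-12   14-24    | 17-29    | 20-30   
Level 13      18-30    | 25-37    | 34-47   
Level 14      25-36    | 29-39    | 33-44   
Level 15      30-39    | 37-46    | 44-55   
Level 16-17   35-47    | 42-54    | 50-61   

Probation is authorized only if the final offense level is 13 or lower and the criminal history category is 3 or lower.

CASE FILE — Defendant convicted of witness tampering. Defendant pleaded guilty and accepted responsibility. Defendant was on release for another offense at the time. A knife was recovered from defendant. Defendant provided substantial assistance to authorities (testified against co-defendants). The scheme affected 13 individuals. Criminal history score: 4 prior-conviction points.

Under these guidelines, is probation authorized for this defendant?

Yes

Base offense level for witness tampering: 5.
A2 applies: 5 + 2 = 7.
A3 applies: 7 + 3 = 10.
A5 does not apply.
A6 applies: 10 − 3 = 7.
A7 applies: 7 − 1 = 6.
A8 applies (level before this adjustment is 6 < 10, so +1): 6 + 1 = 7.
Final offense level: 7.
Criminal history: 4 prior points → Category 1 (0-4).
Level 7 falls in the 1-7 band.
Grid: Level 1-7 × Category 1 = 0-10 months.
Probation check: level 7 ≤ 13 and category 1 ≤ 3 → eligible.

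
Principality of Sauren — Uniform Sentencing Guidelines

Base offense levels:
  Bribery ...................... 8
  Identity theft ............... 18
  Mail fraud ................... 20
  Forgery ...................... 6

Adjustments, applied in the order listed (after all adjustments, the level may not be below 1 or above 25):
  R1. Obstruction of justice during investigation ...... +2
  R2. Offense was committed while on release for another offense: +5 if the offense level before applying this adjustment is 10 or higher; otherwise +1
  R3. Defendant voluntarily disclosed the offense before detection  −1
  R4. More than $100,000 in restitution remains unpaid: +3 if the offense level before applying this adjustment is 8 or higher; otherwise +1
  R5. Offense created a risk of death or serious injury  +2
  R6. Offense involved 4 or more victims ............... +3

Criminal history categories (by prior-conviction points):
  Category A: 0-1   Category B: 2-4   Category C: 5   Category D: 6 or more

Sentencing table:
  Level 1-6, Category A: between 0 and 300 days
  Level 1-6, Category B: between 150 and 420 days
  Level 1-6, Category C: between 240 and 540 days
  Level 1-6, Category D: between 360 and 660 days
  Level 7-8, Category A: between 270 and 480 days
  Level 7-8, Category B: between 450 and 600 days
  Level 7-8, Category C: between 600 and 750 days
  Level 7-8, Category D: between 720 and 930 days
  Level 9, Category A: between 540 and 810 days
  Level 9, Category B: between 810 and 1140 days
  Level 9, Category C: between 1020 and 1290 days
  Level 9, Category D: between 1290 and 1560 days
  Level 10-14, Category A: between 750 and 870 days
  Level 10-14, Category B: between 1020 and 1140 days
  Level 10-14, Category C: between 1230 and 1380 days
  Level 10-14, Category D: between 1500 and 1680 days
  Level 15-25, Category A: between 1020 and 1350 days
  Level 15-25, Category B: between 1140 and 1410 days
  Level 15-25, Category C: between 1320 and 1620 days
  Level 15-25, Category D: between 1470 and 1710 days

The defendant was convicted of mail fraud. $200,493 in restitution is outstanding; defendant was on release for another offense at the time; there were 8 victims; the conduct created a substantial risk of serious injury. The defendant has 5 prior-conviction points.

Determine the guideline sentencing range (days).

Base offense level for mail fraud: 20.
R1 does not apply.
R2 applies (level before this adjustment is 20 ≥ 10, so +5): 20 + 5 = 25.
R3 does not apply.
R4 applies (level before this adjustment is 25 ≥ 8, so +3): 25 + 3 = 28.
R5 applies: 28 + 2 = 30.
R6 applies: 30 + 3 = 33.
Level 33 exceeds the maximum of 25; capped at 25.
Final offense level: 25.
Criminal history: 5 prior points → Category C (5).
Level 25 falls in the 15-25 band.
Grid: Level 15-25 × Category C = 1320-1620 days.

1320-1620 days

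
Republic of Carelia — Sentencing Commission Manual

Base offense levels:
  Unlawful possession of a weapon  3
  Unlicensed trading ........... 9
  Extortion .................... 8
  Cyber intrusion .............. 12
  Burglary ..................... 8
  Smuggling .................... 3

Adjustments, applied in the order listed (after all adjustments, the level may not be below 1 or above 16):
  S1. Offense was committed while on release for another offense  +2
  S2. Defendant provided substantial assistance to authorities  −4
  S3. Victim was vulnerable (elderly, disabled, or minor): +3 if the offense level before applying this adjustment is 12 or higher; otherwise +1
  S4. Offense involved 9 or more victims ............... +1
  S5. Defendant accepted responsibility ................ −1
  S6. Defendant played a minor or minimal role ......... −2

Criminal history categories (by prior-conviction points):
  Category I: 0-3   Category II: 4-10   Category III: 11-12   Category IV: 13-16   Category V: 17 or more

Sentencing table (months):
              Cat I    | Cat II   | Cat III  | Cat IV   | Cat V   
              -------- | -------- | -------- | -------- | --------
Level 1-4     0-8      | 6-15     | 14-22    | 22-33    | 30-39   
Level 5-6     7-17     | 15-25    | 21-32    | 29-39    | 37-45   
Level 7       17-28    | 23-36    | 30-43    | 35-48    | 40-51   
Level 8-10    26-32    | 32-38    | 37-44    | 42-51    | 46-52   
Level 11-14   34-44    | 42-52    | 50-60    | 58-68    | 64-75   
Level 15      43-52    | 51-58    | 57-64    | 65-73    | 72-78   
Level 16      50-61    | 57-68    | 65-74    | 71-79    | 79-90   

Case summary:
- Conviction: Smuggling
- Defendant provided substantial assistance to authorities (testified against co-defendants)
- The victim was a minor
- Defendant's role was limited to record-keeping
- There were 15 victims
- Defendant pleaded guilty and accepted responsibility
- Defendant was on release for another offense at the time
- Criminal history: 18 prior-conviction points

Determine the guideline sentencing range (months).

Base offense level for smuggling: 3.
S1 applies: 3 + 2 = 5.
S2 applies: 5 − 4 = 1.
S3 applies (level before this adjustment is 1 < 12, so +1): 1 + 1 = 2.
S4 applies: 2 + 1 = 3.
S5 applies: 3 − 1 = 2.
S6 applies: 2 − 2 = 0.
Level 0 is below the minimum of 1; floored at 1.
Final offense level: 1.
Criminal history: 18 prior points → Category V (17+).
Level 1 falls in the 1-4 band.
Grid: Level 1-4 × Category V = 30-39 months.

30-39 months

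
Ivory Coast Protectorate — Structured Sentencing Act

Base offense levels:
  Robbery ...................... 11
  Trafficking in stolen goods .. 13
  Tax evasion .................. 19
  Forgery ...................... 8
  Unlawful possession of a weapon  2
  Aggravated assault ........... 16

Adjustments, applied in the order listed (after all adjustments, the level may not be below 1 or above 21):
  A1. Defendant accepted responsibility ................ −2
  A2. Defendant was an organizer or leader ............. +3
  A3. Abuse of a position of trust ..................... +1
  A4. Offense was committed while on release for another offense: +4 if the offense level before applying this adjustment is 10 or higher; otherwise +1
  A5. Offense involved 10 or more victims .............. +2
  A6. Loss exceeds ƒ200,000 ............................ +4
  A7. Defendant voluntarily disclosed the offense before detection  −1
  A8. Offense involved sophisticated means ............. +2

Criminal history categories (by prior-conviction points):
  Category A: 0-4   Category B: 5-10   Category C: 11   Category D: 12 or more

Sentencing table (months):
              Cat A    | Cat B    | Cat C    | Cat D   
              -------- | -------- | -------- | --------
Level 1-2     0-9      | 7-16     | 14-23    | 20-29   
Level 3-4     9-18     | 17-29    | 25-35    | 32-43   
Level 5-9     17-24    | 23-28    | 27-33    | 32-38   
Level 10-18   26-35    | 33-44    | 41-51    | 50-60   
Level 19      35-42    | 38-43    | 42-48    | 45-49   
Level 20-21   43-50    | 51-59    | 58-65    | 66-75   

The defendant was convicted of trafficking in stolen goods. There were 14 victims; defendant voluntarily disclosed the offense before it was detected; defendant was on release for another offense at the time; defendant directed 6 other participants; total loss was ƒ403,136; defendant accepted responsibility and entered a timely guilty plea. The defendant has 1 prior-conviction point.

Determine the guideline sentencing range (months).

43-50 months

Base offense level for trafficking in stolen goods: 13.
A1 applies: 13 − 2 = 11.
A2 applies: 11 + 3 = 14.
A4 applies (level before this adjustment is 14 ≥ 10, so +4): 14 + 4 = 18.
A5 applies: 18 + 2 = 20.
A6 applies: 20 + 4 = 24.
A7 applies: 24 − 1 = 23.
A8 does not apply.
Level 23 exceeds the maximum of 21; capped at 21.
Final offense level: 21.
Criminal history: 1 prior point → Category A (0-4).
Level 21 falls in the 20-21 band.
Grid: Level 20-21 × Category A = 43-50 months.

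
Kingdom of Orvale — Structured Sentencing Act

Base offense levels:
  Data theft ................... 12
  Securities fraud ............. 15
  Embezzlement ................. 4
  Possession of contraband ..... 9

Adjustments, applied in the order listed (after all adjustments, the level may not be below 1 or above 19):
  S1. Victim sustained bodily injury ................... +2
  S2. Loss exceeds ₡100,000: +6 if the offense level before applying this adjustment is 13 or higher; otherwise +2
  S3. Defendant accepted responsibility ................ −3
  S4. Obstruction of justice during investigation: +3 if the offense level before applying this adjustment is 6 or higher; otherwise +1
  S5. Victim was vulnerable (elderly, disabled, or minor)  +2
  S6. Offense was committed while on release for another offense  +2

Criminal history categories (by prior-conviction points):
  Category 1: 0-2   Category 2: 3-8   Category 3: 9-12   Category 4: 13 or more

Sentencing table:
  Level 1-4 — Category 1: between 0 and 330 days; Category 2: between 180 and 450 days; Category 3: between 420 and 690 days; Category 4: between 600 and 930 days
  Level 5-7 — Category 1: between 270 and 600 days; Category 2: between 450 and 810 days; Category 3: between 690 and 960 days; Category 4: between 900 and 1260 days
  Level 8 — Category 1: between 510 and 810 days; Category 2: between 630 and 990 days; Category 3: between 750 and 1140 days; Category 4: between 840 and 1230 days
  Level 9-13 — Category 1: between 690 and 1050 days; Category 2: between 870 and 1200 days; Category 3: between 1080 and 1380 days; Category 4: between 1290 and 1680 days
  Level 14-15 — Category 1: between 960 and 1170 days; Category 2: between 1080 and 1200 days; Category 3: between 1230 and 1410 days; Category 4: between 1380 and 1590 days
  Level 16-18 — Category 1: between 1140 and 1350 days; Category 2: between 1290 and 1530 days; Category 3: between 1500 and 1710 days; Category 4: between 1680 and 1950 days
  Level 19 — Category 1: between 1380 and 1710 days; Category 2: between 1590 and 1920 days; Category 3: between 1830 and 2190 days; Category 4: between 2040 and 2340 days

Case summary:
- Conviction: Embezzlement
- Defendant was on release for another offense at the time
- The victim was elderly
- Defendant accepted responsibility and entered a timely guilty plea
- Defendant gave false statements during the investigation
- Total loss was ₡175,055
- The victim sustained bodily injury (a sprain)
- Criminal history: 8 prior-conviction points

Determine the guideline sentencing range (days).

870-1200 days

Base offense level for embezzlement: 4.
S1 applies: 4 + 2 = 6.
S2 applies (level before this adjustment is 6 < 13, so +2): 6 + 2 = 8.
S3 applies: 8 − 3 = 5.
S4 applies (level before this adjustment is 5 < 6, so +1): 5 + 1 = 6.
S5 applies: 6 + 2 = 8.
S6 applies: 8 + 2 = 10.
Final offense level: 10.
Criminal history: 8 prior points → Category 2 (3-8).
Level 10 falls in the 9-13 band.
Grid: Level 9-13 × Category 2 = 870-1200 days.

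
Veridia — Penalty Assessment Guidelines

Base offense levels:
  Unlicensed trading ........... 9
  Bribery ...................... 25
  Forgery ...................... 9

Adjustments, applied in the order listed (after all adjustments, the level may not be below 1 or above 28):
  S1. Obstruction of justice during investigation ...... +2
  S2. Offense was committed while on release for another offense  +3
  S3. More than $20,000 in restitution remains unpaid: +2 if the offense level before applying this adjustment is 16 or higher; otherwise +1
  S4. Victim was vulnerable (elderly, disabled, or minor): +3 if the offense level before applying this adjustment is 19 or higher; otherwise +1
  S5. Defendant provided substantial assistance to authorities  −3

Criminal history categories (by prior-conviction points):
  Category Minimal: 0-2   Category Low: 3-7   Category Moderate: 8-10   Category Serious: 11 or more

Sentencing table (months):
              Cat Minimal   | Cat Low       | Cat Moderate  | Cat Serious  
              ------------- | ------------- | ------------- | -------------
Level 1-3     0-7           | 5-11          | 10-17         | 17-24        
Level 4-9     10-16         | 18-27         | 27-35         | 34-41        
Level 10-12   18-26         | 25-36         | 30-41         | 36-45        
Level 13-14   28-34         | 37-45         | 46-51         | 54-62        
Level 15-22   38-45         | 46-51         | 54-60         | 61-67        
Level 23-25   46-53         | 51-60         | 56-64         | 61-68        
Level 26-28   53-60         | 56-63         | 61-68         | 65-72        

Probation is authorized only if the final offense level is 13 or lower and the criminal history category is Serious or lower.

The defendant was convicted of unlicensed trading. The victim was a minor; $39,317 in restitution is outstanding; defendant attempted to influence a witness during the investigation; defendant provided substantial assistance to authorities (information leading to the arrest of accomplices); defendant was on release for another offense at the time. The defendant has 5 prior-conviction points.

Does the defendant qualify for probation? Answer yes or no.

Yes

Base offense level for unlicensed trading: 9.
S1 applies: 9 + 2 = 11.
S2 applies: 11 + 3 = 14.
S3 applies (level before this adjustment is 14 < 16, so +1): 14 + 1 = 15.
S4 applies (level before this adjustment is 15 < 19, so +1): 15 + 1 = 16.
S5 applies: 16 − 3 = 13.
Final offense level: 13.
Criminal history: 5 prior points → Category Low (3-7).
Level 13 falls in the 13-14 band.
Grid: Level 13-14 × Category Low = 37-45 months.
Probation check: level 13 ≤ 13 and category Low ≤ Serious → eligible.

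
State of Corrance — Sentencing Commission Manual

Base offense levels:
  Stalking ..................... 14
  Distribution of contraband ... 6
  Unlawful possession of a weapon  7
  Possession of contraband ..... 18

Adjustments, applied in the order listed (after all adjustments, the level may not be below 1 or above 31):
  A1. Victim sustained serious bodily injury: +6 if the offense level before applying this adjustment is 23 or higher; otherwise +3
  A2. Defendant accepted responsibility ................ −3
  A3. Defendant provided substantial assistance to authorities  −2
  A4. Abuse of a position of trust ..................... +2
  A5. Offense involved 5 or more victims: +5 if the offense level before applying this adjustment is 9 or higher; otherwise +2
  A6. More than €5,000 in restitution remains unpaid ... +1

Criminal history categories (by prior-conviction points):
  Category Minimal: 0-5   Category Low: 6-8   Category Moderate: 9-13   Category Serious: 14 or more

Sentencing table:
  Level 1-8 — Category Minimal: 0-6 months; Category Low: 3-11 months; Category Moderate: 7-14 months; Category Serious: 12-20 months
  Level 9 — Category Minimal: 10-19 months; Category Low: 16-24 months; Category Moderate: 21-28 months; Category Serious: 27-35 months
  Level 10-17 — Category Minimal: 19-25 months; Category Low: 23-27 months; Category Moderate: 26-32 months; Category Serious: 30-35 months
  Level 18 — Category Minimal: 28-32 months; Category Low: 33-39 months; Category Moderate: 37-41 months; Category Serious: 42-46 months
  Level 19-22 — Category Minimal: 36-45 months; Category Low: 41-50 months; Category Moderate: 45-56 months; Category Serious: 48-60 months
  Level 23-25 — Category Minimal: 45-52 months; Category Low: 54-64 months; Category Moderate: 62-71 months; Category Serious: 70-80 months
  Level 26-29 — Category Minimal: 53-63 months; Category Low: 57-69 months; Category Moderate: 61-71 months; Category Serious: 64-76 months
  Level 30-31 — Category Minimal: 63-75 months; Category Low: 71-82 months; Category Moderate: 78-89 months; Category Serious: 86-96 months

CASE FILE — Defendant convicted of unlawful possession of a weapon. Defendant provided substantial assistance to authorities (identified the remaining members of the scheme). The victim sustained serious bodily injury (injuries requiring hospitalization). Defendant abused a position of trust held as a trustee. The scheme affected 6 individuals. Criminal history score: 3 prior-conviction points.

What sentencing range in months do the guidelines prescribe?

19-25 months

Base offense level for unlawful possession of a weapon: 7.
A1 applies (level before this adjustment is 7 < 23, so +3): 7 + 3 = 10.
A2 does not apply.
A3 applies: 10 − 2 = 8.
A4 applies: 8 + 2 = 10.
A5 applies (level before this adjustment is 10 ≥ 9, so +5): 10 + 5 = 15.
A6 does not apply.
Final offense level: 15.
Criminal history: 3 prior points → Category Minimal (0-5).
Level 15 falls in the 10-17 band.
Grid: Level 10-17 × Category Minimal = 19-25 months.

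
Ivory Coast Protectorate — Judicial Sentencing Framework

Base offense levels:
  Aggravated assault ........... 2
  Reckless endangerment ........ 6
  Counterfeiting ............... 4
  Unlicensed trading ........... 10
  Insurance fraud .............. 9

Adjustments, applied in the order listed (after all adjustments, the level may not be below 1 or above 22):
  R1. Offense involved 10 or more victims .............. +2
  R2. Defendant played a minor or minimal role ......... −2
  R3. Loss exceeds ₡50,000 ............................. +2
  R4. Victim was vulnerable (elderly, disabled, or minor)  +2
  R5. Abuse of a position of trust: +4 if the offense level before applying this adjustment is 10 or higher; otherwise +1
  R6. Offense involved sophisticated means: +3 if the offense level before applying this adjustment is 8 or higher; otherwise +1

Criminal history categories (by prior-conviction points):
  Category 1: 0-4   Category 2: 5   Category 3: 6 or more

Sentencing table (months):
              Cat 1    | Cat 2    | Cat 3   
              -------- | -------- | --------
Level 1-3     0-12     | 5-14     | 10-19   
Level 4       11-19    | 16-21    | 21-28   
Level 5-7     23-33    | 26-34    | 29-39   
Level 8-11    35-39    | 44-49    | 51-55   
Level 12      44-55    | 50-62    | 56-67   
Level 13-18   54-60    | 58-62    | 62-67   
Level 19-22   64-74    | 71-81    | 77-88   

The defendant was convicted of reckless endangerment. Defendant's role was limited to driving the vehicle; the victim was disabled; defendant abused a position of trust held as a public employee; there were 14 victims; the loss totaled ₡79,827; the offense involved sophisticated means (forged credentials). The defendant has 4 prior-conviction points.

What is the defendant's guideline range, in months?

54-60 months

Base offense level for reckless endangerment: 6.
R1 applies: 6 + 2 = 8.
R2 applies: 8 − 2 = 6.
R3 applies: 6 + 2 = 8.
R4 applies: 8 + 2 = 10.
R5 applies (level before this adjustment is 10 ≥ 10, so +4): 10 + 4 = 14.
R6 applies (level before this adjustment is 14 ≥ 8, so +3): 14 + 3 = 17.
Final offense level: 17.
Criminal history: 4 prior points → Category 1 (0-4).
Level 17 falls in the 13-18 band.
Grid: Level 13-18 × Category 1 = 54-60 months.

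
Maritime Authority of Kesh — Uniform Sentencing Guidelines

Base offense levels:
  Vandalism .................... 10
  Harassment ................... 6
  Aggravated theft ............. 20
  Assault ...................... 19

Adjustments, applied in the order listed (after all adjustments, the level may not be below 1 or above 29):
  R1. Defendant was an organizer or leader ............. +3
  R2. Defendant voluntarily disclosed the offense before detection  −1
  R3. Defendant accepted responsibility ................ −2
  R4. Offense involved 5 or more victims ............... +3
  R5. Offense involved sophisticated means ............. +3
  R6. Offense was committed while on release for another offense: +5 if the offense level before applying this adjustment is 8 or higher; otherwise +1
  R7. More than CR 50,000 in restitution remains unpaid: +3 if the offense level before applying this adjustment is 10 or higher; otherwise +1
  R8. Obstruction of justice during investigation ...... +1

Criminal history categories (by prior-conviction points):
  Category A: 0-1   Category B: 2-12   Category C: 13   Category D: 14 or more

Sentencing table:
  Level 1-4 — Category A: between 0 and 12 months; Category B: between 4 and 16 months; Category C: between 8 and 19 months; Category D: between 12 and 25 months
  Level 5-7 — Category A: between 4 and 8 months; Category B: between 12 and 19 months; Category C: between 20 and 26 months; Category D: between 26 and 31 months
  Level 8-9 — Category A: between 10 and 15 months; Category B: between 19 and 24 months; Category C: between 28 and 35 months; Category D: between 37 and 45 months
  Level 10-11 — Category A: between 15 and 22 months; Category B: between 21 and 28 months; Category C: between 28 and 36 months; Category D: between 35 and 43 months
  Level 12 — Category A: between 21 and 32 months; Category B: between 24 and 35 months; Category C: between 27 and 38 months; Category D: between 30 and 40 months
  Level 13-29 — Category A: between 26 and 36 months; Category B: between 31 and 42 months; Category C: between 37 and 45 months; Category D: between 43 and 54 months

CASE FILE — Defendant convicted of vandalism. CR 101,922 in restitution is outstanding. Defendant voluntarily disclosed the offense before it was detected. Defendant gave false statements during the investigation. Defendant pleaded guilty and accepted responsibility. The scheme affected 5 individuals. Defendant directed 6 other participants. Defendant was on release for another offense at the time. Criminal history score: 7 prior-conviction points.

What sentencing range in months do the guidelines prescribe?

31-42 months

Base offense level for vandalism: 10.
R1 applies: 10 + 3 = 13.
R2 applies: 13 − 1 = 12.
R3 applies: 12 − 2 = 10.
R4 applies: 10 + 3 = 13.
R5 does not apply.
R6 applies (level before this adjustment is 13 ≥ 8, so +5): 13 + 5 = 18.
R7 applies (level before this adjustment is 18 ≥ 10, so +3): 18 + 3 = 21.
R8 applies: 21 + 1 = 22.
Final offense level: 22.
Criminal history: 7 prior points → Category B (2-12).
Level 22 falls in the 13-29 band.
Grid: Level 13-29 × Category B = 31-42 months.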